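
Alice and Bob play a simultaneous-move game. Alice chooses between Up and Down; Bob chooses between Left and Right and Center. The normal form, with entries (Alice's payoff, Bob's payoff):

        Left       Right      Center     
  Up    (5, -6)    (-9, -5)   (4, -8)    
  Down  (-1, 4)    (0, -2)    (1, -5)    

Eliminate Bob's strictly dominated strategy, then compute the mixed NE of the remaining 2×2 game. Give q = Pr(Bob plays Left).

Bob's strategy Center is strictly dominated by Right: -5 > -8 and -2 > -5. Eliminate Center.
Set Alice's expected payoff from Up equal to that from Down:
  Alice's payoff from Up: q·5 + (1−q)·(-9) = 14q - 9
  Alice's payoff from Down: q·(-1) + (1−q)·0 = -q
  14q - 9 = -q  ⇒  15q = 9  ⇒  q = 3/5.

q = 3/5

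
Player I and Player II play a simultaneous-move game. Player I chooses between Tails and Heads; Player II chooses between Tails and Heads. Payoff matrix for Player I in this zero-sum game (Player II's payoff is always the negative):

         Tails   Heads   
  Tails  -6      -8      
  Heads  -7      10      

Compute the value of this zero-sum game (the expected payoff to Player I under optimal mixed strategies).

Player I's indifference between Tails and Heads determines Player II's mixing probability q:
  Player I's payoff to Tails: q·(-6) + (1−q)·(-8) = 2q - 8
  Player I's payoff to Heads: q·(-7) + (1−q)·10 = -17q + 10
  2q - 8 = -17q + 10  ⇒  19q = 18  ⇒  q = 18/19.
The value is Player I's expected payoff against this mix (using Tails): (18/19)·(-6) + (1/19)·(-8) = -116/19.

v = -116/19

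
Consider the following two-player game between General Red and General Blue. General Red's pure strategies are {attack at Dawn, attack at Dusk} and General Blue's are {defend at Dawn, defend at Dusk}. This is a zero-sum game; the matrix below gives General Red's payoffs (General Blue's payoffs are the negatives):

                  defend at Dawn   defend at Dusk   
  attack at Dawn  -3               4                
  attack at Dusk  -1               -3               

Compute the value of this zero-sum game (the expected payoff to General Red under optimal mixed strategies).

Set General Red's expected payoff from attack at Dawn equal to that from attack at Dusk:
  General Red's payoff to attack at Dawn: q·(-3) + (1−q)·4 = -7q + 4
  General Red's payoff to attack at Dusk: q·(-1) + (1−q)·(-3) = 2q - 3
  -7q + 4 = 2q - 3  ⇒  -9q = -7  ⇒  q = 7/9.
The value is General Red's expected payoff against this mix (using attack at Dawn): (7/9)·(-3) + (2/9)·4 = -13/9.

v = -13/9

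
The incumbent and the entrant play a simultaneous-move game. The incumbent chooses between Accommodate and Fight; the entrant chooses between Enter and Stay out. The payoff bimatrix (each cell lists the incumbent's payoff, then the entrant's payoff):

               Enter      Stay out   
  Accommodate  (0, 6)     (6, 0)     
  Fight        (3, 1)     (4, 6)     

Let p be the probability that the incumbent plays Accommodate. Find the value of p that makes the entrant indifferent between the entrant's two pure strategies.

For the entrant to be willing to mix, the entrant must be indifferent between Enter and Stay out, which pins down the incumbent's mix.
  the entrant's payoff to Enter: p·6 + (1−p)·1 = 5p + 1
  the entrant's payoff to Stay out: p·0 + (1−p)·6 = -6p + 6
  5p + 1 = -6p + 6  ⇒  11p = 5  ⇒  p = 5/11.

p = 5/11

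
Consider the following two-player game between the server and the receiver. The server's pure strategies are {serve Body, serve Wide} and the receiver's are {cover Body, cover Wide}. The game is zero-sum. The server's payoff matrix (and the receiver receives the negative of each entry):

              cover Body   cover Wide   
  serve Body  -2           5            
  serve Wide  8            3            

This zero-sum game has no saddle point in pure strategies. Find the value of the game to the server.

The receiver's mix must leave the server indifferent between serve Body and serve Wide.
  the server's payoff to serve Body: q·(-2) + (1−q)·5 = -7q + 5
  the server's payoff to serve Wide: q·8 + (1−q)·3 = 5q + 3
  -7q + 5 = 5q + 3  ⇒  -12q = -2  ⇒  q = 1/6.
The value is the server's expected payoff against this mix (using serve Body): (1/6)·(-2) + (5/6)·5 = 23/6.

v = 23/6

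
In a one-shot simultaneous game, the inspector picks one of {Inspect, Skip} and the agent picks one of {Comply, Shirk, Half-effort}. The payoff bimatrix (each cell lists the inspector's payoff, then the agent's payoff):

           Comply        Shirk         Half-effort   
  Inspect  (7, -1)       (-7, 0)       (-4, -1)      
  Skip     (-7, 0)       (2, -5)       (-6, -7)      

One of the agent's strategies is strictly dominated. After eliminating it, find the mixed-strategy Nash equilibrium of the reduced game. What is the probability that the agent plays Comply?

q = 9/23

The agent's strategy Half-effort is strictly dominated by Shirk: 0 > -1 and -5 > -7. Eliminate Half-effort.
In a mixed equilibrium the inspector is indifferent between Inspect and Skip; this condition fixes q.
  the inspector's payoff from Inspect: q·7 + (1−q)·(-7) = 14q - 7
  the inspector's payoff from Skip: q·(-7) + (1−q)·2 = -9q + 2
  14q - 7 = -9q + 2  ⇒  23q = 9  ⇒  q = 9/23.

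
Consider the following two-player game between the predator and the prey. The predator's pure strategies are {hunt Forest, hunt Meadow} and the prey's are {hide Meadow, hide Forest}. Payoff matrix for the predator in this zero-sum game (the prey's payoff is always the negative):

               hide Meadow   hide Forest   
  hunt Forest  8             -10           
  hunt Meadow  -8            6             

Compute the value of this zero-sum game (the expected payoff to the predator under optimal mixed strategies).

v = -1

For the predator to be willing to mix, the predator must be indifferent between hunt Forest and hunt Meadow, which pins down the prey's mix.
  the predator's expected payoff from hunt Forest: q·8 + (1−q)·(-10) = 18q - 10
  the predator's expected payoff from hunt Meadow: q·(-8) + (1−q)·6 = -14q + 6
  18q - 10 = -14q + 6  ⇒  32q = 16  ⇒  q = 1/2.
The value is the predator's expected payoff against this mix (using hunt Forest): (1/2)·8 + (1/2)·(-10) = -1.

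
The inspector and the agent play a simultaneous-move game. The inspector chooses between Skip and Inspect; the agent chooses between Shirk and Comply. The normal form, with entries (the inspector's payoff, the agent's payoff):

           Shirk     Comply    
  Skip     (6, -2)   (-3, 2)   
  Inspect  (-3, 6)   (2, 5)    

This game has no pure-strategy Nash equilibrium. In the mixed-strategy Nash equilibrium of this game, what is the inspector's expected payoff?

3/14

The agent's mix must leave the inspector indifferent between Skip and Inspect.
  the inspector's payoff from Skip: q·6 + (1−q)·(-3) = 9q - 3
  the inspector's payoff from Inspect: q·(-3) + (1−q)·2 = -5q + 2
  9q - 3 = -5q + 2  ⇒  14q = 5  ⇒  q = 5/14.
At equilibrium the inspector is indifferent across rows, so the inspector's payoff equals the payoff from Skip: (5/14)·6 + (9/14)·(-3) = 3/14.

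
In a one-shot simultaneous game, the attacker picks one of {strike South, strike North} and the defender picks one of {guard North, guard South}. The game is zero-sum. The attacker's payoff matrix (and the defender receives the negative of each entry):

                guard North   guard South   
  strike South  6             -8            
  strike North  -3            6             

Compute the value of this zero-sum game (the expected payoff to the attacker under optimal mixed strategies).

In a mixed equilibrium the attacker is indifferent between strike South and strike North; this condition fixes q.
  the attacker's payoff to strike South: q·6 + (1−q)·(-8) = 14q - 8
  the attacker's payoff to strike North: q·(-3) + (1−q)·6 = -9q + 6
  14q - 8 = -9q + 6  ⇒  23q = 14  ⇒  q = 14/23.
The value is the attacker's expected payoff against this mix (using strike South): (14/23)·6 + (9/23)·(-8) = 12/23.

v = 12/23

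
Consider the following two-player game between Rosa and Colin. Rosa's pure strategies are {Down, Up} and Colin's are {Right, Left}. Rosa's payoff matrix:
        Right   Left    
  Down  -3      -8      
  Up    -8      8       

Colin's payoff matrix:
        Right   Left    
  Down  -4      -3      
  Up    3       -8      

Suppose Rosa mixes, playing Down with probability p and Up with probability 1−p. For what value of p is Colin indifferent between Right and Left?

p = 11/12

For Colin to be willing to mix, Colin must be indifferent between Right and Left, which pins down Rosa's mix.
  Colin's payoff from Right: p·(-4) + (1−p)·3 = -7p + 3
  Colin's payoff from Left: p·(-3) + (1−p)·(-8) = 5p - 8
  -7p + 3 = 5p - 8  ⇒  -12p = -11  ⇒  p = 11/12.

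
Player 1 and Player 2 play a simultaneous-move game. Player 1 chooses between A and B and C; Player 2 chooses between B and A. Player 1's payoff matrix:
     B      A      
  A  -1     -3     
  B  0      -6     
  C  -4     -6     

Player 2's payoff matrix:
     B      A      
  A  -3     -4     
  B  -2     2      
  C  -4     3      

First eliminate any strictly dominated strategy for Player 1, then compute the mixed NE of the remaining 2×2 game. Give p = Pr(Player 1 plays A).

p = 4/5

Player 1's strategy C is strictly dominated by A: -1 > -4 and -3 > -6. Eliminate C.
In a mixed equilibrium Player 2 is indifferent between B and A; this condition fixes p.
  Player 2's payoff to B: p·(-3) + (1−p)·(-2) = -p - 2
  Player 2's payoff to A: p·(-4) + (1−p)·2 = -6p + 2
  -p - 2 = -6p + 2  ⇒  5p = 4  ⇒  p = 4/5.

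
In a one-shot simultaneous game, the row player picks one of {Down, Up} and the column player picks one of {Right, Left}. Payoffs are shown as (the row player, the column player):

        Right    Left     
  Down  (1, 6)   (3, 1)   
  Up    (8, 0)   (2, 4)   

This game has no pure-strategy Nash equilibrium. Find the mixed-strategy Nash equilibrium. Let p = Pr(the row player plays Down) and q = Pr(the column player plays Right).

In a mixed equilibrium the column player is indifferent between Right and Left; this condition fixes p.
  the column player's payoff from Right: p·6 + (1−p)·0 = 6p
  the column player's payoff from Left: p·1 + (1−p)·4 = -3p + 4
  6p = -3p + 4  ⇒  9p = 4  ⇒  p = 4/9.
In a mixed equilibrium the row player is indifferent between Down and Up; this condition fixes q.
  the row player's expected payoff from Down: q·1 + (1−q)·3 = -2q + 3
  the row player's expected payoff from Up: q·8 + (1−q)·2 = 6q + 2
  -2q + 3 = 6q + 2  ⇒  -8q = -1  ⇒  q = 1/8.

p = 4/9, q = 1/8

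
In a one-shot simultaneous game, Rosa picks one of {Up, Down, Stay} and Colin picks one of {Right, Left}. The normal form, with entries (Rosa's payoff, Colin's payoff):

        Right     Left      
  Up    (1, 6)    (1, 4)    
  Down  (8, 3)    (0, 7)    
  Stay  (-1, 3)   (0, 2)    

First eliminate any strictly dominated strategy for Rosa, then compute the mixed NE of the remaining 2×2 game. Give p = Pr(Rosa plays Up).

p = 2/3

Rosa's strategy Stay is strictly dominated by Up: 1 > -1 and 1 > 0. Eliminate Stay.
Colin's indifference between Right and Left determines Rosa's mixing probability p:
  Colin's payoff from Right: p·6 + (1−p)·3 = 3p + 3
  Colin's payoff from Left: p·4 + (1−p)·7 = -3p + 7
  3p + 3 = -3p + 7  ⇒  6p = 4  ⇒  p = 2/3.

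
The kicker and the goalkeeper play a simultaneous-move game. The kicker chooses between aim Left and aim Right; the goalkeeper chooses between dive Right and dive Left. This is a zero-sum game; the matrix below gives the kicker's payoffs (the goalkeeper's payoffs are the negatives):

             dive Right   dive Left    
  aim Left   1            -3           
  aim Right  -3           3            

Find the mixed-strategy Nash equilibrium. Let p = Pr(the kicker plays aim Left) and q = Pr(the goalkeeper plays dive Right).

p = 3/5, q = 3/5

In a mixed equilibrium the goalkeeper is indifferent between dive Right and dive Left; this condition fixes p.
  the goalkeeper's payoff to dive Right: p·(-1) + (1−p)·3 = -4p + 3
  the goalkeeper's payoff to dive Left: p·3 + (1−p)·(-3) = 6p - 3
  -4p + 3 = 6p - 3  ⇒  -10p = -6  ⇒  p = 3/5.
The kicker's indifference between aim Left and aim Right determines the goalkeeper's mixing probability q:
  the kicker's payoff to aim Left: q·1 + (1−q)·(-3) = 4q - 3
  the kicker's payoff to aim Right: q·(-3) + (1−q)·3 = -6q + 3
  4q - 3 = -6q + 3  ⇒  10q = 6  ⇒  q = 3/5.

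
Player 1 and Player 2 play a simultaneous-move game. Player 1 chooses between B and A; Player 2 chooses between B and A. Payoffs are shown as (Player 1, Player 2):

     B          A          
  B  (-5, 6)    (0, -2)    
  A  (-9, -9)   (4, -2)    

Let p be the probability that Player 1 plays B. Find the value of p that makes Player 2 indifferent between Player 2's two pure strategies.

In a mixed equilibrium Player 2 is indifferent between B and A; this condition fixes p.
  Player 2's payoff to B: p·6 + (1−p)·(-9) = 15p - 9
  Player 2's payoff to A: p·(-2) + (1−p)·(-2) = -2
  15p - 9 = -2  ⇒  15p = 7  ⇒  p = 7/15.

p = 7/15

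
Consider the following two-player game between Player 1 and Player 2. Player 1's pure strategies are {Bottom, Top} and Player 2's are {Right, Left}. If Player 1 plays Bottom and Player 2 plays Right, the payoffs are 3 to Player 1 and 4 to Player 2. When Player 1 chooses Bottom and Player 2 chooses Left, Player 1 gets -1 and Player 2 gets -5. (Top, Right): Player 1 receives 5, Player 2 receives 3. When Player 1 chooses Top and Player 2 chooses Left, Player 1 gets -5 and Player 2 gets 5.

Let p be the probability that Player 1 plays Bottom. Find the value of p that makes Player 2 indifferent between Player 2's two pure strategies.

Set Player 2's expected payoff from Right equal to that from Left:
  Player 2's payoff to Right: p·4 + (1−p)·3 = p + 3
  Player 2's payoff to Left: p·(-5) + (1−p)·5 = -10p + 5
  p + 3 = -10p + 5  ⇒  11p = 2  ⇒  p = 2/11.

p = 2/11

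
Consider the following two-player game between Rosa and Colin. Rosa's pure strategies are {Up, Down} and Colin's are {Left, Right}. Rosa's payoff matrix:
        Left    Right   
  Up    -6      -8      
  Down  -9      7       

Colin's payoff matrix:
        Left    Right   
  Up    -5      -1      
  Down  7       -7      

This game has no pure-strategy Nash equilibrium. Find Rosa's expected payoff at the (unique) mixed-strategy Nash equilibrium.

-19/3

For Rosa to be willing to mix, Rosa must be indifferent between Up and Down, which pins down Colin's mix.
  Rosa's expected payoff from Up: q·(-6) + (1−q)·(-8) = 2q - 8
  Rosa's expected payoff from Down: q·(-9) + (1−q)·7 = -16q + 7
  2q - 8 = -16q + 7  ⇒  18q = 15  ⇒  q = 5/6.
At equilibrium Rosa is indifferent across rows, so Rosa's payoff equals the payoff from Up: (5/6)·(-6) + (1/6)·(-8) = -19/3.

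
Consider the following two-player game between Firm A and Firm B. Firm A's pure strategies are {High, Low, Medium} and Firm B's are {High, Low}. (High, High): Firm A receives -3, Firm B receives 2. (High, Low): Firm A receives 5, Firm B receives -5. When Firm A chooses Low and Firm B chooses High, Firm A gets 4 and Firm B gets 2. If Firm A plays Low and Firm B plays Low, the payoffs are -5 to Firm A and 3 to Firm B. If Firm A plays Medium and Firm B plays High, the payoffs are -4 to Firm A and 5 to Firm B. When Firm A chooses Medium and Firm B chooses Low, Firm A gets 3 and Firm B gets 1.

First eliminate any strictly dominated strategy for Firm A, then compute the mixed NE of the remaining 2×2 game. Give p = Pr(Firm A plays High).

p = 1/8

Firm A's strategy Medium is strictly dominated by High: -3 > -4 and 5 > 3. Eliminate Medium.
Set Firm B's expected payoff from High equal to that from Low:
  Firm B's payoff from High: p·2 + (1−p)·2 = 2
  Firm B's payoff from Low: p·(-5) + (1−p)·3 = -8p + 3
  2 = -8p + 3  ⇒  8p = 1  ⇒  p = 1/8.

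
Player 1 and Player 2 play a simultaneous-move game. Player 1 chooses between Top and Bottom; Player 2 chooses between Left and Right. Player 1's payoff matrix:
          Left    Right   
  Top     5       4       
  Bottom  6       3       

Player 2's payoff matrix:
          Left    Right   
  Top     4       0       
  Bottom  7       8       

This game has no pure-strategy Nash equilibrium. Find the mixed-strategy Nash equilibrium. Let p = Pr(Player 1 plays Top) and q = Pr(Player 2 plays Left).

p = 1/5, q = 1/2

For Player 2 to be willing to mix, Player 2 must be indifferent between Left and Right, which pins down Player 1's mix.
  Player 2's payoff to Left: p·4 + (1−p)·7 = -3p + 7
  Player 2's payoff to Right: p·0 + (1−p)·8 = -8p + 8
  -3p + 7 = -8p + 8  ⇒  5p = 1  ⇒  p = 1/5.
For Player 1 to be willing to mix, Player 1 must be indifferent between Top and Bottom, which pins down Player 2's mix.
  Player 1's payoff to Top: q·5 + (1−q)·4 = q + 4
  Player 1's payoff to Bottom: q·6 + (1−q)·3 = 3q + 3
  q + 4 = 3q + 3  ⇒  -2q = -1  ⇒  q = 1/2.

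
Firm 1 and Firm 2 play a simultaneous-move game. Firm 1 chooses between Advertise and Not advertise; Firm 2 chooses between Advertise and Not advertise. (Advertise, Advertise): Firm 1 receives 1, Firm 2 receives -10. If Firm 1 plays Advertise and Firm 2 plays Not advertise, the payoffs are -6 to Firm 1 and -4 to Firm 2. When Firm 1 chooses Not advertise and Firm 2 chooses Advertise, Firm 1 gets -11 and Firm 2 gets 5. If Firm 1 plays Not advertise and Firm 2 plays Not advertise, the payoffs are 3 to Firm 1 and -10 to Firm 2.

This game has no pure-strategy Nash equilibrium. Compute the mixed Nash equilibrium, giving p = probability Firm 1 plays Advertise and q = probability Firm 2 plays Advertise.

Firm 1's mix must leave Firm 2 indifferent between Advertise and Not advertise.
  Firm 2's expected payoff from Advertise: p·(-10) + (1−p)·5 = -15p + 5
  Firm 2's expected payoff from Not advertise: p·(-4) + (1−p)·(-10) = 6p - 10
  -15p + 5 = 6p - 10  ⇒  -21p = -15  ⇒  p = 5/7.
Firm 1's indifference between Advertise and Not advertise determines Firm 2's mixing probability q:
  Firm 1's expected payoff from Advertise: q·1 + (1−q)·(-6) = 7q - 6
  Firm 1's expected payoff from Not advertise: q·(-11) + (1−q)·3 = -14q + 3
  7q - 6 = -14q + 3  ⇒  21q = 9  ⇒  q = 3/7.

p = 5/7, q = 3/7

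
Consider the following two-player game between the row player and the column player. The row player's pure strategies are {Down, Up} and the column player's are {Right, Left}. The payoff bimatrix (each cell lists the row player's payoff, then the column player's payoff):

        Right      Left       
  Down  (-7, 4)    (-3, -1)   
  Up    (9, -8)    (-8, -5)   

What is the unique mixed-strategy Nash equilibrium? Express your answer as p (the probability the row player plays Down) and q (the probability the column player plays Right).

p = 3/8, q = 5/21

Set the column player's expected payoff from Right equal to that from Left:
  the column player's expected payoff from Right: p·4 + (1−p)·(-8) = 12p - 8
  the column player's expected payoff from Left: p·(-1) + (1−p)·(-5) = 4p - 5
  12p - 8 = 4p - 5  ⇒  8p = 3  ⇒  p = 3/8.
For the row player to be willing to mix, the row player must be indifferent between Down and Up, which pins down the column player's mix.
  the row player's payoff from Down: q·(-7) + (1−q)·(-3) = -4q - 3
  the row player's payoff from Up: q·9 + (1−q)·(-8) = 17q - 8
  -4q - 3 = 17q - 8  ⇒  -21q = -5  ⇒  q = 5/21.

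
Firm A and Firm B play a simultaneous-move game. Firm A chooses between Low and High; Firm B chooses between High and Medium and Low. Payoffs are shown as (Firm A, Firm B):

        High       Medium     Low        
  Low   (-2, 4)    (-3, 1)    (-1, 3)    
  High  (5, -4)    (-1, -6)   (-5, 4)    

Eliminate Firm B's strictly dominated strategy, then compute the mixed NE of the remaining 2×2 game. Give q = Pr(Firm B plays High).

Firm B's strategy Medium is strictly dominated by High: 4 > 1 and -4 > -6. Eliminate Medium.
In a mixed equilibrium Firm A is indifferent between Low and High; this condition fixes q.
  Firm A's payoff from Low: q·(-2) + (1−q)·(-1) = -q - 1
  Firm A's payoff from High: q·5 + (1−q)·(-5) = 10q - 5
  -q - 1 = 10q - 5  ⇒  -11q = -4  ⇒  q = 4/11.

q = 4/11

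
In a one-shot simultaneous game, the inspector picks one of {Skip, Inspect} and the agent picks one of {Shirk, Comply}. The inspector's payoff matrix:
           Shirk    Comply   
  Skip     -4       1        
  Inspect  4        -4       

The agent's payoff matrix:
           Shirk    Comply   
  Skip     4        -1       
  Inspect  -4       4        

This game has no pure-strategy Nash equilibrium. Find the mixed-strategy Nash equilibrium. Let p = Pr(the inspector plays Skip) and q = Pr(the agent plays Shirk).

p = 8/13, q = 5/13

Set the agent's expected payoff from Shirk equal to that from Comply:
  the agent's payoff from Shirk: p·4 + (1−p)·(-4) = 8p - 4
  the agent's payoff from Comply: p·(-1) + (1−p)·4 = -5p + 4
  8p - 4 = -5p + 4  ⇒  13p = 8  ⇒  p = 8/13.
Set the inspector's expected payoff from Skip equal to that from Inspect:
  the inspector's expected payoff from Skip: q·(-4) + (1−q)·1 = -5q + 1
  the inspector's expected payoff from Inspect: q·4 + (1−q)·(-4) = 8q - 4
  -5q + 1 = 8q - 4  ⇒  -13q = -5  ⇒  q = 5/13.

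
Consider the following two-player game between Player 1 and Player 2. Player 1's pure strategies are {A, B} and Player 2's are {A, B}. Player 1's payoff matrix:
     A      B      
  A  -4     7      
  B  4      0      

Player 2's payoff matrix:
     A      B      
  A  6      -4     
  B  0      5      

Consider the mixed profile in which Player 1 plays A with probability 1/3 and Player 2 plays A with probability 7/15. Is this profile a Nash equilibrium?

Check Player 2's indifference given Player 1's mix p = 1/3:
  payoff from A = 2; payoff from B = 2 — equal.
Check Player 1's indifference given Player 2's mix q = 7/15:
  payoff from A = 28/15; payoff from B = 28/15 — equal.
Both players are indifferent, so neither can profitably deviate.

Yes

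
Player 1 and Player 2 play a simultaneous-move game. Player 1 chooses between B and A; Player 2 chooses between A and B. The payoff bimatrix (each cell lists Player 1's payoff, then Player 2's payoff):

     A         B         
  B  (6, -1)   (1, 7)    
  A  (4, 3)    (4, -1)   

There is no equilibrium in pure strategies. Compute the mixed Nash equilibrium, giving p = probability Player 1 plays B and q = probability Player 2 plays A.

p = 1/3, q = 3/5

Set Player 2's expected payoff from A equal to that from B:
  Player 2's expected payoff from A: p·(-1) + (1−p)·3 = -4p + 3
  Player 2's expected payoff from B: p·7 + (1−p)·(-1) = 8p - 1
  -4p + 3 = 8p - 1  ⇒  -12p = -4  ⇒  p = 1/3.
Player 1's indifference between B and A determines Player 2's mixing probability q:
  Player 1's expected payoff from B: q·6 + (1−q)·1 = 5q + 1
  Player 1's expected payoff from A: q·4 + (1−q)·4 = 4
  5q + 1 = 4  ⇒  5q = 3  ⇒  q = 3/5.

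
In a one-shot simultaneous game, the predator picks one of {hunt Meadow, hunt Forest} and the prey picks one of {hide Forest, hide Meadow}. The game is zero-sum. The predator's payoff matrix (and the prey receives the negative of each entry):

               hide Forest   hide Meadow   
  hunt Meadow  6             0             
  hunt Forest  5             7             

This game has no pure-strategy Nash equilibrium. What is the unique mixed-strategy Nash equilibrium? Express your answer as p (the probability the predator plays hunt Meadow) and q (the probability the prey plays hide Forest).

p = 1/4, q = 7/8

Set the prey's expected payoff from hide Forest equal to that from hide Meadow:
  the prey's payoff to hide Forest: p·(-6) + (1−p)·(-5) = -p - 5
  the prey's payoff to hide Meadow: p·0 + (1−p)·(-7) = 7p - 7
  -p - 5 = 7p - 7  ⇒  -8p = -2  ⇒  p = 1/4.
The prey's mix must leave the predator indifferent between hunt Meadow and hunt Forest.
  the predator's expected payoff from hunt Meadow: q·6 + (1−q)·0 = 6q
  the predator's expected payoff from hunt Forest: q·5 + (1−q)·7 = -2q + 7
  6q = -2q + 7  ⇒  8q = 7  ⇒  q = 7/8.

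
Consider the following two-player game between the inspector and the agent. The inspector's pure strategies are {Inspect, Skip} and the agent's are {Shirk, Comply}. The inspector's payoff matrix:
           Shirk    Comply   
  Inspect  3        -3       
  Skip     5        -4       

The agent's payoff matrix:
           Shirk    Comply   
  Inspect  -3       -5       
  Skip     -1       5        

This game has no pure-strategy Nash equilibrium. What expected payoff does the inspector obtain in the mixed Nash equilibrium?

The inspector's indifference between Inspect and Skip determines the agent's mixing probability q:
  the inspector's expected payoff from Inspect: q·3 + (1−q)·(-3) = 6q - 3
  the inspector's expected payoff from Skip: q·5 + (1−q)·(-4) = 9q - 4
  6q - 3 = 9q - 4  ⇒  -3q = -1  ⇒  q = 1/3.
At equilibrium the inspector is indifferent across rows, so the inspector's payoff equals the payoff from Inspect: (1/3)·3 + (2/3)·(-3) = -1.

-1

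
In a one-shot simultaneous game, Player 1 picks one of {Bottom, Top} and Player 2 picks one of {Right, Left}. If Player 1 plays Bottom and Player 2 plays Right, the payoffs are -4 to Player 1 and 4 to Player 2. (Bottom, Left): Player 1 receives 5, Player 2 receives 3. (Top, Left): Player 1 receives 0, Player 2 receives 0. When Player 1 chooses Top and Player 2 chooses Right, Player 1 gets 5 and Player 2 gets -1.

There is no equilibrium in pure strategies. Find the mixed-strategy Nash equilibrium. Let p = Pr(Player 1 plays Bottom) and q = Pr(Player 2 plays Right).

p = 1/2, q = 5/14

Player 2's indifference between Right and Left determines Player 1's mixing probability p:
  Player 2's payoff from Right: p·4 + (1−p)·(-1) = 5p - 1
  Player 2's payoff from Left: p·3 + (1−p)·0 = 3p
  5p - 1 = 3p  ⇒  2p = 1  ⇒  p = 1/2.
Set Player 1's expected payoff from Bottom equal to that from Top:
  Player 1's payoff from Bottom: q·(-4) + (1−q)·5 = -9q + 5
  Player 1's payoff from Top: q·5 + (1−q)·0 = 5q
  -9q + 5 = 5q  ⇒  -14q = -5  ⇒  q = 5/14.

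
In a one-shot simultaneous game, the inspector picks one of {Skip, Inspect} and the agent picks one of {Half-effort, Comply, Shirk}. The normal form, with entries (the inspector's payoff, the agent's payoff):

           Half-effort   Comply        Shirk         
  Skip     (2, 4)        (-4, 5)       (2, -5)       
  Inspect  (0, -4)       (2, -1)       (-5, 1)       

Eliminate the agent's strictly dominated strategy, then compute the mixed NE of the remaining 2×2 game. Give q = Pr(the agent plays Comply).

q = 7/13

The agent's strategy Half-effort is strictly dominated by Comply: 5 > 4 and -1 > -4. Eliminate Half-effort.
For the inspector to be willing to mix, the inspector must be indifferent between Skip and Inspect, which pins down the agent's mix.
  the inspector's payoff from Skip: q·(-4) + (1−q)·2 = -6q + 2
  the inspector's payoff from Inspect: q·2 + (1−q)·(-5) = 7q - 5
  -6q + 2 = 7q - 5  ⇒  -13q = -7  ⇒  q = 7/13.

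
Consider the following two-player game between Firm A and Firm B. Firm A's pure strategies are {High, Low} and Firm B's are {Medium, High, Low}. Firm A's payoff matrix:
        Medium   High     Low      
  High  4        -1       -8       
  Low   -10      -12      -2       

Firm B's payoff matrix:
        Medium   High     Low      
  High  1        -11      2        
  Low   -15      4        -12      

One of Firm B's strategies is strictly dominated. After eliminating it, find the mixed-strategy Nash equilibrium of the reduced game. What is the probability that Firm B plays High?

Firm B's strategy Medium is strictly dominated by Low: 2 > 1 and -12 > -15. Eliminate Medium.
For Firm A to be willing to mix, Firm A must be indifferent between High and Low, which pins down Firm B's mix.
  Firm A's payoff to High: q·(-1) + (1−q)·(-8) = 7q - 8
  Firm A's payoff to Low: q·(-12) + (1−q)·(-2) = -10q - 2
  7q - 8 = -10q - 2  ⇒  17q = 6  ⇒  q = 6/17.

q = 6/17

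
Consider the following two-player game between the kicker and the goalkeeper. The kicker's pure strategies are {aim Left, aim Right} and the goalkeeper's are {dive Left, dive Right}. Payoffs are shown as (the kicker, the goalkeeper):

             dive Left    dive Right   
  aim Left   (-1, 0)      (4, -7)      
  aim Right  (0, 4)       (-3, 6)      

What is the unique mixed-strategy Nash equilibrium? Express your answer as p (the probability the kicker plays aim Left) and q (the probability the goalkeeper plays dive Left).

p = 2/9, q = 7/8

The goalkeeper's indifference between dive Left and dive Right determines the kicker's mixing probability p:
  the goalkeeper's payoff from dive Left: p·0 + (1−p)·4 = -4p + 4
  the goalkeeper's payoff from dive Right: p·(-7) + (1−p)·6 = -13p + 6
  -4p + 4 = -13p + 6  ⇒  9p = 2  ⇒  p = 2/9.
For the kicker to be willing to mix, the kicker must be indifferent between aim Left and aim Right, which pins down the goalkeeper's mix.
  the kicker's payoff from aim Left: q·(-1) + (1−q)·4 = -5q + 4
  the kicker's payoff from aim Right: q·0 + (1−q)·(-3) = 3q - 3
  -5q + 4 = 3q - 3  ⇒  -8q = -7  ⇒  q = 7/8.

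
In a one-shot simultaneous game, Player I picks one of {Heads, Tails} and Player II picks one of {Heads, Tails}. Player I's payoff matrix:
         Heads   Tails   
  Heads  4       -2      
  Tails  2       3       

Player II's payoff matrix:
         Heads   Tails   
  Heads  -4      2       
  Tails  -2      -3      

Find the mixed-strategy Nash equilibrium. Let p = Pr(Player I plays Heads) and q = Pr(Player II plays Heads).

p = 1/7, q = 5/7

Player II's indifference between Heads and Tails determines Player I's mixing probability p:
  Player II's expected payoff from Heads: p·(-4) + (1−p)·(-2) = -2p - 2
  Player II's expected payoff from Tails: p·2 + (1−p)·(-3) = 5p - 3
  -2p - 2 = 5p - 3  ⇒  -7p = -1  ⇒  p = 1/7.
Set Player I's expected payoff from Heads equal to that from Tails:
  Player I's payoff to Heads: q·4 + (1−q)·(-2) = 6q - 2
  Player I's payoff to Tails: q·2 + (1−q)·3 = -q + 3
  6q - 2 = -q + 3  ⇒  7q = 5  ⇒  q = 5/7.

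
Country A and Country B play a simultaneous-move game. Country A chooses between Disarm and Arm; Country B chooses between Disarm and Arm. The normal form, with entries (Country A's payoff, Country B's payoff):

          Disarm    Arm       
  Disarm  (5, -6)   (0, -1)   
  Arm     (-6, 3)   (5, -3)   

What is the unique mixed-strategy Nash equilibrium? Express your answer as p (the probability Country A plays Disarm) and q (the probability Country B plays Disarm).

p = 6/11, q = 5/16

For Country B to be willing to mix, Country B must be indifferent between Disarm and Arm, which pins down Country A's mix.
  Country B's payoff from Disarm: p·(-6) + (1−p)·3 = -9p + 3
  Country B's payoff from Arm: p·(-1) + (1−p)·(-3) = 2p - 3
  -9p + 3 = 2p - 3  ⇒  -11p = -6  ⇒  p = 6/11.
In a mixed equilibrium Country A is indifferent between Disarm and Arm; this condition fixes q.
  Country A's expected payoff from Disarm: q·5 + (1−q)·0 = 5q
  Country A's expected payoff from Arm: q·(-6) + (1−q)·5 = -11q + 5
  5q = -11q + 5  ⇒  16q = 5  ⇒  q = 5/16.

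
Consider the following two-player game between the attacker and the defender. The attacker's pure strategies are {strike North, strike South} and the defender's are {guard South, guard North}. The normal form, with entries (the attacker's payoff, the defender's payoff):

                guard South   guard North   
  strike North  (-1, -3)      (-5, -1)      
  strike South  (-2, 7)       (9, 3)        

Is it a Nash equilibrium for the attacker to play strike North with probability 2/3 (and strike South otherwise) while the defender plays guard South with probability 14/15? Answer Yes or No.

Yes

Check the defender's indifference given the attacker's mix p = 2/3:
  payoff from guard South = 1/3; payoff from guard North = 1/3 — equal.
Check the attacker's indifference given the defender's mix q = 14/15:
  payoff from strike North = -19/15; payoff from strike South = -19/15 — equal.
Both players are indifferent, so neither can profitably deviate.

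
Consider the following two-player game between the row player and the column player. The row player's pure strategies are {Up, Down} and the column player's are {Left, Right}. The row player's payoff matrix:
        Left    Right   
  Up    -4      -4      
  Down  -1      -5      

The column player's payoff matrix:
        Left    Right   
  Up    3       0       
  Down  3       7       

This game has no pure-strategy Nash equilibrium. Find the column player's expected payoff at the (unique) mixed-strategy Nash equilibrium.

3

In a mixed equilibrium the column player is indifferent between Left and Right; this condition fixes p.
  the column player's payoff to Left: p·3 + (1−p)·3 = 3
  the column player's payoff to Right: p·0 + (1−p)·7 = -7p + 7
  3 = -7p + 7  ⇒  7p = 4  ⇒  p = 4/7.
At equilibrium the column player is indifferent across columns, so the column player's payoff equals the payoff from Left: (4/7)·3 + (3/7)·3 = 3.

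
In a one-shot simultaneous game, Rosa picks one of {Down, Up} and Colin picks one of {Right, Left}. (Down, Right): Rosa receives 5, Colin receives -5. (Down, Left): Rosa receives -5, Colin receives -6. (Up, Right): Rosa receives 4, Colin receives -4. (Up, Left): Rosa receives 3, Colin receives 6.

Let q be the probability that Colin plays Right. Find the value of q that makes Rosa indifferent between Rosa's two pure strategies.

In a mixed equilibrium Rosa is indifferent between Down and Up; this condition fixes q.
  Rosa's payoff from Down: q·5 + (1−q)·(-5) = 10q - 5
  Rosa's payoff from Up: q·4 + (1−q)·3 = q + 3
  10q - 5 = q + 3  ⇒  9q = 8  ⇒  q = 8/9.

q = 8/9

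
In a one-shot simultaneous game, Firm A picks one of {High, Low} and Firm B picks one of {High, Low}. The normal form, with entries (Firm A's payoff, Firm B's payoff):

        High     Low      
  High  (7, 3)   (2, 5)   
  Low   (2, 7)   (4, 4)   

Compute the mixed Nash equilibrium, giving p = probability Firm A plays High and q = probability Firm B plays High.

p = 3/5, q = 2/7

Firm B's indifference between High and Low determines Firm A's mixing probability p:
  Firm B's payoff from High: p·3 + (1−p)·7 = -4p + 7
  Firm B's payoff from Low: p·5 + (1−p)·4 = p + 4
  -4p + 7 = p + 4  ⇒  -5p = -3  ⇒  p = 3/5.
In a mixed equilibrium Firm A is indifferent between High and Low; this condition fixes q.
  Firm A's expected payoff from High: q·7 + (1−q)·2 = 5q + 2
  Firm A's expected payoff from Low: q·2 + (1−q)·4 = -2q + 4
  5q + 2 = -2q + 4  ⇒  7q = 2  ⇒  q = 2/7.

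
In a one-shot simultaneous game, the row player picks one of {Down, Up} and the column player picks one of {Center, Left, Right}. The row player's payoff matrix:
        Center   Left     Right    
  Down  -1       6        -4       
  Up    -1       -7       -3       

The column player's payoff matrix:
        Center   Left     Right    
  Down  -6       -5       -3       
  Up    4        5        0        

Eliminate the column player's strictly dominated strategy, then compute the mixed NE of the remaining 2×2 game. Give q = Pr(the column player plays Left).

q = 1/14

The column player's strategy Center is strictly dominated by Left: -5 > -6 and 5 > 4. Eliminate Center.
The column player's mix must leave the row player indifferent between Down and Up.
  the row player's expected payoff from Down: q·6 + (1−q)·(-4) = 10q - 4
  the row player's expected payoff from Up: q·(-7) + (1−q)·(-3) = -4q - 3
  10q - 4 = -4q - 3  ⇒  14q = 1  ⇒  q = 1/14.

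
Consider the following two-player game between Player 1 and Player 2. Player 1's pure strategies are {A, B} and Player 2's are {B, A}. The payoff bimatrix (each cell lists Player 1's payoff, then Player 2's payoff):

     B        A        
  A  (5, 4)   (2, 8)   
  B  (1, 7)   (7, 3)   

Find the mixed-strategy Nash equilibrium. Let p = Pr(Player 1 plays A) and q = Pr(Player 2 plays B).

p = 1/2, q = 5/9

For Player 2 to be willing to mix, Player 2 must be indifferent between B and A, which pins down Player 1's mix.
  Player 2's expected payoff from B: p·4 + (1−p)·7 = -3p + 7
  Player 2's expected payoff from A: p·8 + (1−p)·3 = 5p + 3
  -3p + 7 = 5p + 3  ⇒  -8p = -4  ⇒  p = 1/2.
Set Player 1's expected payoff from A equal to that from B:
  Player 1's payoff to A: q·5 + (1−q)·2 = 3q + 2
  Player 1's payoff to B: q·1 + (1−q)·7 = -6q + 7
  3q + 2 = -6q + 7  ⇒  9q = 5  ⇒  q = 5/9.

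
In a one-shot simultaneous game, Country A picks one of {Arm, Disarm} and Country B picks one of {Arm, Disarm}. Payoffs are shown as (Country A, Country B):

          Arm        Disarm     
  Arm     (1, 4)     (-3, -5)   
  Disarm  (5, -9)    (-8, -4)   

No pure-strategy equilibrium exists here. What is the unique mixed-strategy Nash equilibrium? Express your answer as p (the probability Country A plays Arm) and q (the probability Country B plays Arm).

p = 5/14, q = 5/9

Country A's mix must leave Country B indifferent between Arm and Disarm.
  Country B's expected payoff from Arm: p·4 + (1−p)·(-9) = 13p - 9
  Country B's expected payoff from Disarm: p·(-5) + (1−p)·(-4) = -p - 4
  13p - 9 = -p - 4  ⇒  14p = 5  ⇒  p = 5/14.
In a mixed equilibrium Country A is indifferent between Arm and Disarm; this condition fixes q.
  Country A's payoff from Arm: q·1 + (1−q)·(-3) = 4q - 3
  Country A's payoff from Disarm: q·5 + (1−q)·(-8) = 13q - 8
  4q - 3 = 13q - 8  ⇒  -9q = -5  ⇒  q = 5/9.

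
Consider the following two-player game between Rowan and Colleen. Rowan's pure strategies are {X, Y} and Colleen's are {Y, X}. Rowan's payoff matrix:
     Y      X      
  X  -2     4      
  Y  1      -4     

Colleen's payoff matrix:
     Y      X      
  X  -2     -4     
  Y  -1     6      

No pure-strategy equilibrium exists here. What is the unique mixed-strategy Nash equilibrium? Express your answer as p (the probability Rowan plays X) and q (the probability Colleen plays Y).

For Colleen to be willing to mix, Colleen must be indifferent between Y and X, which pins down Rowan's mix.
  Colleen's payoff to Y: p·(-2) + (1−p)·(-1) = -p - 1
  Colleen's payoff to X: p·(-4) + (1−p)·6 = -10p + 6
  -p - 1 = -10p + 6  ⇒  9p = 7  ⇒  p = 7/9.
In a mixed equilibrium Rowan is indifferent between X and Y; this condition fixes q.
  Rowan's expected payoff from X: q·(-2) + (1−q)·4 = -6q + 4
  Rowan's expected payoff from Y: q·1 + (1−q)·(-4) = 5q - 4
  -6q + 4 = 5q - 4  ⇒  -11q = -8  ⇒  q = 8/11.

p = 7/9, q = 8/11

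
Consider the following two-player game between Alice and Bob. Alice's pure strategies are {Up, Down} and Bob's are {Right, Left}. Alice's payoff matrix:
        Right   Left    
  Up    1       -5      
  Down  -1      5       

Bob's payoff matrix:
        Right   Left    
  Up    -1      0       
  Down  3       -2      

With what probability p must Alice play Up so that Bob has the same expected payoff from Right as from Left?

In a mixed equilibrium Bob is indifferent between Right and Left; this condition fixes p.
  Bob's payoff from Right: p·(-1) + (1−p)·3 = -4p + 3
  Bob's payoff from Left: p·0 + (1−p)·(-2) = 2p - 2
  -4p + 3 = 2p - 2  ⇒  -6p = -5  ⇒  p = 5/6.

p = 5/6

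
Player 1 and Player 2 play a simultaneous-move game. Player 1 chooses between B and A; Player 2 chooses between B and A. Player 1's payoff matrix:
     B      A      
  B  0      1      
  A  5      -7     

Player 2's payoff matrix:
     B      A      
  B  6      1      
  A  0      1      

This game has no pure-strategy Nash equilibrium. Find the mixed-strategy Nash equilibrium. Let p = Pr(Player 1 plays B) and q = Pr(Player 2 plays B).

Set Player 2's expected payoff from B equal to that from A:
  Player 2's expected payoff from B: p·6 + (1−p)·0 = 6p
  Player 2's expected payoff from A: p·1 + (1−p)·1 = 1
  6p = 1  ⇒  6p = 1  ⇒  p = 1/6.
Set Player 1's expected payoff from B equal to that from A:
  Player 1's expected payoff from B: q·0 + (1−q)·1 = -q + 1
  Player 1's expected payoff from A: q·5 + (1−q)·(-7) = 12q - 7
  -q + 1 = 12q - 7  ⇒  -13q = -8  ⇒  q = 8/13.

p = 1/6, q = 8/13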